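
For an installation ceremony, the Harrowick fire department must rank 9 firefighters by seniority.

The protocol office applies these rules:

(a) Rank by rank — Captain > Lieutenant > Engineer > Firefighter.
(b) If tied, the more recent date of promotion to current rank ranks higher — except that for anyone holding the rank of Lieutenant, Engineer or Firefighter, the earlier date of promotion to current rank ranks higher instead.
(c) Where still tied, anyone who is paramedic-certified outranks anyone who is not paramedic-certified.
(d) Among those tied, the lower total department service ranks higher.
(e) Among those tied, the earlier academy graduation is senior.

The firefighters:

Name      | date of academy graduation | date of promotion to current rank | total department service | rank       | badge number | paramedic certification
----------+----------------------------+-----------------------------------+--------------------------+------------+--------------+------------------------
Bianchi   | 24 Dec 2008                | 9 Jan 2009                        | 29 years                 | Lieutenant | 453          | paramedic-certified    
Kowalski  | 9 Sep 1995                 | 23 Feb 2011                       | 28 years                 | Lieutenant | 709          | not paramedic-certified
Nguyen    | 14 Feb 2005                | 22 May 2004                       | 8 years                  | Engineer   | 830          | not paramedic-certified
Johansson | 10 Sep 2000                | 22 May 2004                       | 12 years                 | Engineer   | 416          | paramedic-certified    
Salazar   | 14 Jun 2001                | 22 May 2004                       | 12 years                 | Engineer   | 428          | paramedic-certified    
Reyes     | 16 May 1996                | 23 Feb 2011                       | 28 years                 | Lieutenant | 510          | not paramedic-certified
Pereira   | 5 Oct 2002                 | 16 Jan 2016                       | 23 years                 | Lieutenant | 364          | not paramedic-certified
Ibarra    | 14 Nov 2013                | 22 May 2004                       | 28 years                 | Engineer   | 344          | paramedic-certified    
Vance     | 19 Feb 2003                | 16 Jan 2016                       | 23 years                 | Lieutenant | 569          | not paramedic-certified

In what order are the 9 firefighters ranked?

By rank: Bianchi, Kowalski, Reyes, Pereira and Vance (Lieutenant); then Johansson, Salazar, Ibarra and Nguyen (Engineer).
Among Bianchi, Kowalski, Reyes, Pereira and Vance, by date of promotion to current rank (earlier first) (reversed rule for this group): Bianchi (9 Jan 2009) before Kowalski and Reyes (23 Feb 2011) before Pereira and Vance (16 Jan 2016).
Kowalski and Reyes are each not paramedic-certified, so the next rule applies.
Kowalski and Reyes both have total department service 28 years, so the next rule applies.
Among Kowalski and Reyes, by date of academy graduation (earlier first): Kowalski (9 Sep 1995) before Reyes (16 May 1996).
Pereira and Vance are each not paramedic-certified, so the next rule applies.
Pereira and Vance both have total department service 23 years, so the next rule applies.
Among Pereira and Vance, by date of academy graduation (earlier first): Pereira (5 Oct 2002) before Vance (19 Feb 2003).
Johansson, Salazar, Ibarra and Nguyen all have date of promotion to current rank 22 May 2004, so the next rule applies.
Among Johansson, Salazar, Ibarra and Nguyen, paramedic-certified before not paramedic-certified: Johansson, Salazar and Ibarra (paramedic-certified) before Nguyen (not paramedic-certified).
Among Johansson, Salazar and Ibarra, by total department service (lower first): Johansson and Salazar (12 years) before Ibarra (28 years).
Among Johansson and Salazar, by date of academy graduation (earlier first): Johansson (10 Sep 2000) before Salazar (14 Jun 2001).
Full order: Bianchi, Kowalski, Reyes, Pereira, Vance, Johansson, Salazar, Ibarra, Nguyen.

Bianchi, Kowalski, Reyes, Pereira, Vance, Johansson, Salazar, Ibarra, Nguyen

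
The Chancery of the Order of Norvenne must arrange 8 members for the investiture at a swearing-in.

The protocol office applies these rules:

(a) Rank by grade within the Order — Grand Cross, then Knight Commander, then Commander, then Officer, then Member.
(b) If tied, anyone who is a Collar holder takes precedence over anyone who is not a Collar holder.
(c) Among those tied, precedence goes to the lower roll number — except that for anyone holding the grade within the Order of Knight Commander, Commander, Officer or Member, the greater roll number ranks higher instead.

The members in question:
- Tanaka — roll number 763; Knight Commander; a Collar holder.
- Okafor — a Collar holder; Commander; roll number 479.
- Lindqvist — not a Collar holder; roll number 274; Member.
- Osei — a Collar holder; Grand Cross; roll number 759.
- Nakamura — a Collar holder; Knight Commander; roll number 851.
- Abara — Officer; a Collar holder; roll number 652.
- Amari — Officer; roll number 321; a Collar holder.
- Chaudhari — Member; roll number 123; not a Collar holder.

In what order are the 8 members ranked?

Osei, Nakamura, Tanaka, Okafor, Abara, Amari, Lindqvist, Chaudhari

By grade within the Order: Osei (Grand Cross); then Nakamura and Tanaka (Knight Commander); then Okafor (Commander); then Abara and Amari (Officer); then Lindqvist and Chaudhari (Member).
Nakamura and Tanaka are each a Collar holder, so the next rule applies.
Among Nakamura and Tanaka, by roll number (higher first) (reversed rule for this group): Nakamura (851) before Tanaka (763).
Abara and Amari are each a Collar holder, so the next rule applies.
Among Abara and Amari, by roll number (higher first) (reversed rule for this group): Abara (652) before Amari (321).
Lindqvist and Chaudhari are each not a Collar holder, so the next rule applies.
Among Lindqvist and Chaudhari, by roll number (higher first) (reversed rule for this group): Lindqvist (274) before Chaudhari (123).
Full order: Osei, Nakamura, Tanaka, Okafor, Abara, Amari, Lindqvist, Chaudhari.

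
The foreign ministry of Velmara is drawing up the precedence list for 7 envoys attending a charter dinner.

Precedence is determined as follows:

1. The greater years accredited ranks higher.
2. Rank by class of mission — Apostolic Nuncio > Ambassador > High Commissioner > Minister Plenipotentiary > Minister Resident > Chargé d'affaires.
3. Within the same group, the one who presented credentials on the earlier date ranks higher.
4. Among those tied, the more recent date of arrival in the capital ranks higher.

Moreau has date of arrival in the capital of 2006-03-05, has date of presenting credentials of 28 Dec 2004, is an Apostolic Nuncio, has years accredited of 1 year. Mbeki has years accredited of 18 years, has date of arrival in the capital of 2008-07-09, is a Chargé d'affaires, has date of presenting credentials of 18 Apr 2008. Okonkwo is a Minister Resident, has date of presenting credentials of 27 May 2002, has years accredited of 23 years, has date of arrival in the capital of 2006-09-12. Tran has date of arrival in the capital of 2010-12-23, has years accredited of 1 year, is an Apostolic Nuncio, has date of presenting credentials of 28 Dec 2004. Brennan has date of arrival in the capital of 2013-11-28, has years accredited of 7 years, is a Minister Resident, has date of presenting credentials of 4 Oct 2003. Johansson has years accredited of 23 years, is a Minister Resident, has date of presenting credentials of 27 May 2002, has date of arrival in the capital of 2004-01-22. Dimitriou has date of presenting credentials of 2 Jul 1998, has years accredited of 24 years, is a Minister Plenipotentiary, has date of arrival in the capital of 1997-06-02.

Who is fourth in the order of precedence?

Mbeki

By years accredited (higher first): Dimitriou (24 years); then Okonkwo and Johansson (both 23 years); then Mbeki (18 years); then Brennan (7 years); then Tran and Moreau (both 1 year).
Okonkwo and Johansson are each Minister Resident, so the next rule applies.
Okonkwo and Johansson both have date of presenting credentials 27 May 2002, so the next rule applies.
Among Okonkwo and Johansson, by date of arrival in the capital (later first): Okonkwo (2006-09-12) before Johansson (2004-01-22).
Tran and Moreau are each Apostolic Nuncio, so the next rule applies.
Tran and Moreau both have date of presenting credentials 28 Dec 2004, so the next rule applies.
Among Tran and Moreau, by date of arrival in the capital (later first): Tran (2010-12-23) before Moreau (2006-03-05).
Order: Dimitriou, Okonkwo, Johansson, Mbeki, Brennan, Tran, Moreau.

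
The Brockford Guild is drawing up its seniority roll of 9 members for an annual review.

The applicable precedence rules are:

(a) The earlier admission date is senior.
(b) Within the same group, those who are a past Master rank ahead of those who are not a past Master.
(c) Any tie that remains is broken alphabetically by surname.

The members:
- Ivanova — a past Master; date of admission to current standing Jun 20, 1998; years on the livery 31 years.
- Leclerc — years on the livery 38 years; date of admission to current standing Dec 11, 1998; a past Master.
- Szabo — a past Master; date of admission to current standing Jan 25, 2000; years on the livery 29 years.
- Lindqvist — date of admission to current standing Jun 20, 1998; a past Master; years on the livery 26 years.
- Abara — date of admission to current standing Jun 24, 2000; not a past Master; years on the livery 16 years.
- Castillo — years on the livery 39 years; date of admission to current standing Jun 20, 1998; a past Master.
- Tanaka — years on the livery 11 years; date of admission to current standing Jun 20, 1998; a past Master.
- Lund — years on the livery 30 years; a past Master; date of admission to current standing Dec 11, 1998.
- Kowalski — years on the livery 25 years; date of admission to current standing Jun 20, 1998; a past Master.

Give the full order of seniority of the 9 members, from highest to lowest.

Castillo, Ivanova, Kowalski, Lindqvist, Tanaka, Leclerc, Lund, Szabo, Abara

By date of admission to current standing (earlier first): Castillo, Ivanova, Kowalski, Lindqvist and Tanaka (each Jun 20, 1998); then Leclerc and Lund (both Dec 11, 1998); then Szabo (Jan 25, 2000); then Abara (Jun 24, 2000).
Castillo, Ivanova, Kowalski, Lindqvist and Tanaka are each a past Master, so the next rule applies.
Among Castillo, Ivanova, Kowalski, Lindqvist and Tanaka, alphabetically by surname: Castillo before Ivanova before Kowalski before Lindqvist before Tanaka.
Leclerc and Lund are each a past Master, so the next rule applies.
Among Leclerc and Lund, alphabetically by surname: Leclerc before Lund.
Full order: Castillo, Ivanova, Kowalski, Lindqvist, Tanaka, Leclerc, Lund, Szabo, Abara.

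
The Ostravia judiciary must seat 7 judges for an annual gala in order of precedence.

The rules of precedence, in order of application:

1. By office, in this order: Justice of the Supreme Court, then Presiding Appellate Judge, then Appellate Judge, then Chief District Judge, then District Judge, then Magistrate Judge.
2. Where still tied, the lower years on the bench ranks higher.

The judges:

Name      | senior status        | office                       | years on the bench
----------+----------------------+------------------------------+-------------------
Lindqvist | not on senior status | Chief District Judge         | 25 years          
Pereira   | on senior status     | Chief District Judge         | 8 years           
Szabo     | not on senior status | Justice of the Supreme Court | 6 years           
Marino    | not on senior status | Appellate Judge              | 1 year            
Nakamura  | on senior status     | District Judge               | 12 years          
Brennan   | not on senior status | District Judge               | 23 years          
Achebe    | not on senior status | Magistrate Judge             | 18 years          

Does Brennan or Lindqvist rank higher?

Lindqvist

By office: Szabo (Justice of the Supreme Court); then Marino (Appellate Judge); then Pereira and Lindqvist (Chief District Judge); then Nakamura and Brennan (District Judge); then Achebe (Magistrate Judge).
Among Pereira and Lindqvist, by years on the bench (lower first): Pereira (8 years) before Lindqvist (25 years).
Among Nakamura and Brennan, by years on the bench (lower first): Nakamura (12 years) before Brennan (23 years).
So Lindqvist takes precedence.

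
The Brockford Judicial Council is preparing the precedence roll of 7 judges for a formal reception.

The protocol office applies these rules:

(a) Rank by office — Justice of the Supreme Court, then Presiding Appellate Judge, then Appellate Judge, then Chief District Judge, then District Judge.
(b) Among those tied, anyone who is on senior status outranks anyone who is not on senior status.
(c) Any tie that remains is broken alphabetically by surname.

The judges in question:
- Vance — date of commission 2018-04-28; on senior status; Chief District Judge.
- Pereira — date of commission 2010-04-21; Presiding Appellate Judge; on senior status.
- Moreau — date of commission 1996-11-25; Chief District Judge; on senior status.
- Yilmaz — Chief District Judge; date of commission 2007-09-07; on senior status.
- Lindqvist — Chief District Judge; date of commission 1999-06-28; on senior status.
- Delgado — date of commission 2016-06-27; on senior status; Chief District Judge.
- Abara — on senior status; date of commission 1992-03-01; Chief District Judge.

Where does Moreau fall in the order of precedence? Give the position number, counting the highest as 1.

5

By office: Pereira (Presiding Appellate Judge); then Abara, Delgado, Lindqvist, Moreau, Vance and Yilmaz (Chief District Judge).
Abara, Delgado, Lindqvist, Moreau, Vance and Yilmaz are each on senior status, so the next rule applies.
Among Abara, Delgado, Lindqvist, Moreau, Vance and Yilmaz, alphabetically by surname: Abara before Delgado before Lindqvist before Moreau before Vance before Yilmaz.
Order: Pereira, Abara, Delgado, Lindqvist, Moreau, Vance, Yilmaz. So position 5.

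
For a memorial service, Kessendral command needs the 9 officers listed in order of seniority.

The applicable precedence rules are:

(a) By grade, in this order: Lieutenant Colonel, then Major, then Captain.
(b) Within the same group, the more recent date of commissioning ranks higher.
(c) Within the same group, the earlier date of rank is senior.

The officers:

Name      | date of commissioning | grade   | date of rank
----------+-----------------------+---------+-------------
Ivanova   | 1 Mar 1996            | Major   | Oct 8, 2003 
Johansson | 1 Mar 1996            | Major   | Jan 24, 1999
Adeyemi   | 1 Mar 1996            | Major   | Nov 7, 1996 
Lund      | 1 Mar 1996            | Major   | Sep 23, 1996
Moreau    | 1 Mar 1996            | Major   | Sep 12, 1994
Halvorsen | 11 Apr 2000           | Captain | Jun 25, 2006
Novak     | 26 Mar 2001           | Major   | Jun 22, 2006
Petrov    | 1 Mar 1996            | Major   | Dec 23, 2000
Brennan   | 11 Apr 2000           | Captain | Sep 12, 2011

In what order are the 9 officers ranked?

Novak, Moreau, Lund, Adeyemi, Johansson, Petrov, Ivanova, Halvorsen, Brennan

By grade: Novak, Moreau, Lund, Adeyemi, Johansson, Petrov and Ivanova (Major); then Halvorsen and Brennan (Captain).
Among Novak, Moreau, Lund, Adeyemi, Johansson, Petrov and Ivanova, by date of commissioning (later first): Novak (26 Mar 2001) before Moreau, Lund, Adeyemi, Johansson, Petrov and Ivanova (1 Mar 1996).
Among Moreau, Lund, Adeyemi, Johansson, Petrov and Ivanova, by date of rank (earlier first): Moreau (Sep 12, 1994) before Lund (Sep 23, 1996) before Adeyemi (Nov 7, 1996) before Johansson (Jan 24, 1999) before Petrov (Dec 23, 2000) before Ivanova (Oct 8, 2003).
Halvorsen and Brennan both have date of commissioning 11 Apr 2000, so the next rule applies.
Among Halvorsen and Brennan, by date of rank (earlier first): Halvorsen (Jun 25, 2006) before Brennan (Sep 12, 2011).
Full order: Novak, Moreau, Lund, Adeyemi, Johansson, Petrov, Ivanova, Halvorsen, Brennan.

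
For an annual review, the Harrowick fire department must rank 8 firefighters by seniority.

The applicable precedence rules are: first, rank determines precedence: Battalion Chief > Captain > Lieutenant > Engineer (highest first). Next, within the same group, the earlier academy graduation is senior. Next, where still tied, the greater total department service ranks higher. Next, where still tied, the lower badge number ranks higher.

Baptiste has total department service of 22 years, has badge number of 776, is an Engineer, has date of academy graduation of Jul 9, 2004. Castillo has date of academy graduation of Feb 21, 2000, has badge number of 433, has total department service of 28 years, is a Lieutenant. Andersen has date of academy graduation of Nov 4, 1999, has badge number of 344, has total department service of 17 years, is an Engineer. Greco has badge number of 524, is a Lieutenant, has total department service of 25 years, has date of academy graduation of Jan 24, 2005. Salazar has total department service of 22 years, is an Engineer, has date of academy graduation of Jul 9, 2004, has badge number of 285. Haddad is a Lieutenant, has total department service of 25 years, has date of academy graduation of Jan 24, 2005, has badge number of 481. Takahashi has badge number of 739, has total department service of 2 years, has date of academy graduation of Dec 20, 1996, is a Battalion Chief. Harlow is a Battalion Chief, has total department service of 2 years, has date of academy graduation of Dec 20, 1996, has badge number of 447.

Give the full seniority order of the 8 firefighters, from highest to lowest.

By rank: Harlow and Takahashi (Battalion Chief); then Castillo, Haddad and Greco (Lieutenant); then Andersen, Salazar and Baptiste (Engineer).
Harlow and Takahashi both have date of academy graduation Dec 20, 1996, so the next rule applies.
Harlow and Takahashi both have total department service 2 years, so the next rule applies.
Among Harlow and Takahashi, by badge number (lower first): Harlow (447) before Takahashi (739).
Among Castillo, Haddad and Greco, by date of academy graduation (earlier first): Castillo (Feb 21, 2000) before Haddad and Greco (Jan 24, 2005).
Haddad and Greco both have total department service 25 years, so the next rule applies.
Among Haddad and Greco, by badge number (lower first): Haddad (481) before Greco (524).
Among Andersen, Salazar and Baptiste, by date of academy graduation (earlier first): Andersen (Nov 4, 1999) before Salazar and Baptiste (Jul 9, 2004).
Salazar and Baptiste both have total department service 22 years, so the next rule applies.
Among Salazar and Baptiste, by badge number (lower first): Salazar (285) before Baptiste (776).
Full order: Harlow, Takahashi, Castillo, Haddad, Greco, Andersen, Salazar, Baptiste.

Harlow, Takahashi, Castillo, Haddad, Greco, Andersen, Salazar, Baptiste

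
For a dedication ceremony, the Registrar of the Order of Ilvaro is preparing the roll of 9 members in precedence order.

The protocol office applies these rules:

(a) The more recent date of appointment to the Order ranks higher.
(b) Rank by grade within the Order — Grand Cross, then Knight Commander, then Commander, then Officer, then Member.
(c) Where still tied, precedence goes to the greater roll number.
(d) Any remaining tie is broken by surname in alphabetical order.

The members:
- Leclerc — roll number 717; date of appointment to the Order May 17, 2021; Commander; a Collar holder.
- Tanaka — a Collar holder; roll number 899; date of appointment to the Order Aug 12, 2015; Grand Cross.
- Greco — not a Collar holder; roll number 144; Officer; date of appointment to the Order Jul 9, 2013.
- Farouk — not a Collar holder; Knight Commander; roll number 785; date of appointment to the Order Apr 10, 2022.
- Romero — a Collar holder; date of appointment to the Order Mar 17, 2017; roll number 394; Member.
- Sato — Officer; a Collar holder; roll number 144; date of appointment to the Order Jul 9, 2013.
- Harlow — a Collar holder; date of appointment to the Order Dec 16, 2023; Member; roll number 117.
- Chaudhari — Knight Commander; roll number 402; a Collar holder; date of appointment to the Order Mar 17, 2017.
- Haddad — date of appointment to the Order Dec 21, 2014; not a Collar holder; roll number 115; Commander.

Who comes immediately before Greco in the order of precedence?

By date of appointment to the Order (later first): Harlow (Dec 16, 2023); then Farouk (Apr 10, 2022); then Leclerc (May 17, 2021); then Chaudhari and Romero (both Mar 17, 2017); then Tanaka (Aug 12, 2015); then Haddad (Dec 21, 2014); then Greco and Sato (both Jul 9, 2013).
Among Chaudhari and Romero, by grade within the Order: Chaudhari (Knight Commander) before Romero (Member).
Greco and Sato are each Officer, so the next rule applies.
Greco and Sato both have roll number 144, so the next rule applies.
Among Greco and Sato, alphabetically by surname: Greco before Sato.
Order: Harlow, Farouk, Leclerc, Chaudhari, Romero, Tanaka, Haddad, Greco, Sato.

Haddad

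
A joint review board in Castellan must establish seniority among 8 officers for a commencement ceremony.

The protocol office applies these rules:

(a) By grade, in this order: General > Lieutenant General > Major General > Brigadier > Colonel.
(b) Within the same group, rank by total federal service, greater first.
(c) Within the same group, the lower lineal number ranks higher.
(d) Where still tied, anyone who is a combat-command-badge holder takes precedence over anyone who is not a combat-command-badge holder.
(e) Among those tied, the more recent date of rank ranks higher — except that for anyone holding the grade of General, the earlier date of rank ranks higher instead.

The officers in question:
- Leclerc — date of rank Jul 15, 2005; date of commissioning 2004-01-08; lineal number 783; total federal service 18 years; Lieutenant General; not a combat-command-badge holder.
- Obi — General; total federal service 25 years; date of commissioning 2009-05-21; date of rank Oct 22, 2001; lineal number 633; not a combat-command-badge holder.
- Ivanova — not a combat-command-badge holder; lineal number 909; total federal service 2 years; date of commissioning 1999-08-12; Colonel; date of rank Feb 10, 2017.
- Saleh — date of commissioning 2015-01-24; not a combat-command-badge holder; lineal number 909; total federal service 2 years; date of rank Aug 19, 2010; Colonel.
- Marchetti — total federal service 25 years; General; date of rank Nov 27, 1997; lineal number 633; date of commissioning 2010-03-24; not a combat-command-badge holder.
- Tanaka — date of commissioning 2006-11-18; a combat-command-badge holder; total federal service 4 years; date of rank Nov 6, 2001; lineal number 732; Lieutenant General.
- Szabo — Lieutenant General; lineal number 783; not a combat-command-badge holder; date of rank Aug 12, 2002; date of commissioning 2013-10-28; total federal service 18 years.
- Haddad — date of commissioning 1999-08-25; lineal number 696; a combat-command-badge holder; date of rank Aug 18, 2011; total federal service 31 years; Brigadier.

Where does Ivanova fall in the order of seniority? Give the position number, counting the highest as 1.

7

By grade: Marchetti and Obi (General); then Leclerc, Szabo and Tanaka (Lieutenant General); then Haddad (Brigadier); then Ivanova and Saleh (Colonel).
Marchetti and Obi both have total federal service 25 years, so the next rule applies.
Marchetti and Obi both have lineal number 633, so the next rule applies.
Marchetti and Obi are each not a combat-command-badge holder, so the next rule applies.
Among Marchetti and Obi, by date of rank (earlier first) (reversed rule for this group): Marchetti (Nov 27, 1997) before Obi (Oct 22, 2001).
Among Leclerc, Szabo and Tanaka, by total federal service (higher first): Leclerc and Szabo (18 years) before Tanaka (4 years).
Leclerc and Szabo both have lineal number 783, so the next rule applies.
Leclerc and Szabo are each not a combat-command-badge holder, so the next rule applies.
Among Leclerc and Szabo, by date of rank (later first): Leclerc (Jul 15, 2005) before Szabo (Aug 12, 2002).
Ivanova and Saleh both have total federal service 2 years, so the next rule applies.
Ivanova and Saleh both have lineal number 909, so the next rule applies.
Ivanova and Saleh are each not a combat-command-badge holder, so the next rule applies.
Among Ivanova and Saleh, by date of rank (later first): Ivanova (Feb 10, 2017) before Saleh (Aug 19, 2010).
Order: Marchetti, Obi, Leclerc, Szabo, Tanaka, Haddad, Ivanova, Saleh. So position 7.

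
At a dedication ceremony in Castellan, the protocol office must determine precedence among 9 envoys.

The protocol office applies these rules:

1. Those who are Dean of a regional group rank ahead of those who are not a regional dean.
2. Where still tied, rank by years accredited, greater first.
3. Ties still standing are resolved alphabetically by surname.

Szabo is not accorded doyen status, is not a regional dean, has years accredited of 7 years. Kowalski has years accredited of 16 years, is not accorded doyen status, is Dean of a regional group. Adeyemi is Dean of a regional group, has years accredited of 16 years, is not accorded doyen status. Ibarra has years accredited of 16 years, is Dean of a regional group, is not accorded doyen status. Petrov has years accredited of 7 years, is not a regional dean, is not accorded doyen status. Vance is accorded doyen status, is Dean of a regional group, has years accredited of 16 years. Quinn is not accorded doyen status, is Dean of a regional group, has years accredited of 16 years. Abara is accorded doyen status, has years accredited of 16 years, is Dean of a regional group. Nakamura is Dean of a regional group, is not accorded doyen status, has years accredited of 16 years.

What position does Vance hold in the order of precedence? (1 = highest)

7

By the first rule: Abara, Adeyemi, Ibarra, Kowalski, Nakamura, Quinn and Vance (each Dean of a regional group); then Petrov and Szabo (both not a regional dean).
Abara, Adeyemi, Ibarra, Kowalski, Nakamura, Quinn and Vance all have years accredited 16 years, so the next rule applies.
Among Abara, Adeyemi, Ibarra, Kowalski, Nakamura, Quinn and Vance, alphabetically by surname: Abara before Adeyemi before Ibarra before Kowalski before Nakamura before Quinn before Vance.
Petrov and Szabo both have years accredited 7 years, so the next rule applies.
Among Petrov and Szabo, alphabetically by surname: Petrov before Szabo.
Order: Abara, Adeyemi, Ibarra, Kowalski, Nakamura, Quinn, Vance, Petrov, Szabo. So position 7.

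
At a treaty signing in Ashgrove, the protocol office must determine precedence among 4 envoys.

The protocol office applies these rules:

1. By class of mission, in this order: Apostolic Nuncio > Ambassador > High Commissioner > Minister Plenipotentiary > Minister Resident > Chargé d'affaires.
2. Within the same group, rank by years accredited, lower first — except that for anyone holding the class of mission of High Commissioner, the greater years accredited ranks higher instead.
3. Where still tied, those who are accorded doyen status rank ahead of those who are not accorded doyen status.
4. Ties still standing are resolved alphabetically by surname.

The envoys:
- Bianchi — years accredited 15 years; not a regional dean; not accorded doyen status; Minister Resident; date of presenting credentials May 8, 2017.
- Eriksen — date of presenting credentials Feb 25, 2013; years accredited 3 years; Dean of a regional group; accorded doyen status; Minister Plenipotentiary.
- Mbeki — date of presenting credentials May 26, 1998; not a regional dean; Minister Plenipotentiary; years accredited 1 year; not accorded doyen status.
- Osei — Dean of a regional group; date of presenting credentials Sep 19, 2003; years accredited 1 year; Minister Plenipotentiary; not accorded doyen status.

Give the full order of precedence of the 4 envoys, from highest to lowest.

By class of mission: Mbeki, Osei and Eriksen (Minister Plenipotentiary); then Bianchi (Minister Resident).
Among Mbeki, Osei and Eriksen, by years accredited (lower first): Mbeki and Osei (1 year) before Eriksen (3 years).
Mbeki and Osei are each not accorded doyen status, so the next rule applies.
Among Mbeki and Osei, alphabetically by surname: Mbeki before Osei.
Full order: Mbeki, Osei, Eriksen, Bianchi.

Mbeki, Osei, Eriksen, Bianchi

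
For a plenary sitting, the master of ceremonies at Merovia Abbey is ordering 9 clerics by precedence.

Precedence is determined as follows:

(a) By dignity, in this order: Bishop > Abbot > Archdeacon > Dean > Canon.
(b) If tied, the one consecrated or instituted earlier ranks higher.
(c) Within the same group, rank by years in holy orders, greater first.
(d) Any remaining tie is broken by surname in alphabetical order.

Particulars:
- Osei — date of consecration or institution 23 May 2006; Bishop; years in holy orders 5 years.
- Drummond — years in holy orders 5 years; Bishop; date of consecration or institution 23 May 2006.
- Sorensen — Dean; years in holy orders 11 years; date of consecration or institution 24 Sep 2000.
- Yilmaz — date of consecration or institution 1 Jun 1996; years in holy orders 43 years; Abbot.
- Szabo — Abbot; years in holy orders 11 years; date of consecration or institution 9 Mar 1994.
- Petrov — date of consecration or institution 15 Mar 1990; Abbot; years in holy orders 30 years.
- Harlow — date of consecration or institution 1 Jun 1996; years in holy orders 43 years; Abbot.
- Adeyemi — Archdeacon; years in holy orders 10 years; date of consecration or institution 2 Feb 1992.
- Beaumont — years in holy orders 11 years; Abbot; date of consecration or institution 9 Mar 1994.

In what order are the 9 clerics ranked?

By dignity: Drummond and Osei (Bishop); then Petrov, Beaumont, Szabo, Harlow and Yilmaz (Abbot); then Adeyemi (Archdeacon); then Sorensen (Dean).
Drummond and Osei both have date of consecration or institution 23 May 2006, so the next rule applies.
Drummond and Osei both have years in holy orders 5 years, so the next rule applies.
Among Drummond and Osei, alphabetically by surname: Drummond before Osei.
Among Petrov, Beaumont, Szabo, Harlow and Yilmaz, by date of consecration or institution (earlier first): Petrov (15 Mar 1990) before Beaumont and Szabo (9 Mar 1994) before Harlow and Yilmaz (1 Jun 1996).
Beaumont and Szabo both have years in holy orders 11 years, so the next rule applies.
Among Beaumont and Szabo, alphabetically by surname: Beaumont before Szabo.
Harlow and Yilmaz both have years in holy orders 43 years, so the next rule applies.
Among Harlow and Yilmaz, alphabetically by surname: Harlow before Yilmaz.
Full order: Drummond, Osei, Petrov, Beaumont, Szabo, Harlow, Yilmaz, Adeyemi, Sorensen.

Drummond, Osei, Petrov, Beaumont, Szabo, Harlow, Yilmaz, Adeyemi, Sorensen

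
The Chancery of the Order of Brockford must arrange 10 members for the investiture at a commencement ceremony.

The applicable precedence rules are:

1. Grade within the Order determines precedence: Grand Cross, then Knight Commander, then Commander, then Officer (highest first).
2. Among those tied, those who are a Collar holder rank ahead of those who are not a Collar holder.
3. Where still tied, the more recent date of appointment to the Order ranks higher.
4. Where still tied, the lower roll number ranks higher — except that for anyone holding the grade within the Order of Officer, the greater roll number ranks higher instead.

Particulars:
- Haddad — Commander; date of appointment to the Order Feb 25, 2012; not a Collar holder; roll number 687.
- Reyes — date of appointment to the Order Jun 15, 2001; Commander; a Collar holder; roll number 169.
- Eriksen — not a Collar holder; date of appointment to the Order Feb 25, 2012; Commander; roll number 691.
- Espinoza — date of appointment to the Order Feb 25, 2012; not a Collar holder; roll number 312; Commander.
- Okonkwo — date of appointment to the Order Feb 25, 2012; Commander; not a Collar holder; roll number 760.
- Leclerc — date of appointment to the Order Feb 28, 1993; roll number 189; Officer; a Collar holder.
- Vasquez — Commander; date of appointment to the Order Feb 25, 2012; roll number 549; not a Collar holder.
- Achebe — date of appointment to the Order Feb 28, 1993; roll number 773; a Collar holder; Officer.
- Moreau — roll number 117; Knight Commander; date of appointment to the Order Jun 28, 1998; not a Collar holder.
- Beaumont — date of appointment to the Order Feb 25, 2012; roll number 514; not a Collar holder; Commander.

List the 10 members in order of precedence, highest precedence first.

Moreau, Reyes, Espinoza, Beaumont, Vasquez, Haddad, Eriksen, Okonkwo, Achebe, Leclerc

By grade within the Order: Moreau (Knight Commander); then Reyes, Espinoza, Beaumont, Vasquez, Haddad, Eriksen and Okonkwo (Commander); then Achebe and Leclerc (Officer).
Among Reyes, Espinoza, Beaumont, Vasquez, Haddad, Eriksen and Okonkwo, a Collar holder before not a Collar holder: Reyes (a Collar holder) before Espinoza, Beaumont, Vasquez, Haddad, Eriksen and Okonkwo (not a Collar holder).
Espinoza, Beaumont, Vasquez, Haddad, Eriksen and Okonkwo all have date of appointment to the Order Feb 25, 2012, so the next rule applies.
Among Espinoza, Beaumont, Vasquez, Haddad, Eriksen and Okonkwo, by roll number (lower first): Espinoza (312) before Beaumont (514) before Vasquez (549) before Haddad (687) before Eriksen (691) before Okonkwo (760).
Achebe and Leclerc are each a Collar holder, so the next rule applies.
Achebe and Leclerc both have date of appointment to the Order Feb 28, 1993, so the next rule applies.
Among Achebe and Leclerc, by roll number (higher first) (reversed rule for this group): Achebe (773) before Leclerc (189).
Full order: Moreau, Reyes, Espinoza, Beaumont, Vasquez, Haddad, Eriksen, Okonkwo, Achebe, Leclerc.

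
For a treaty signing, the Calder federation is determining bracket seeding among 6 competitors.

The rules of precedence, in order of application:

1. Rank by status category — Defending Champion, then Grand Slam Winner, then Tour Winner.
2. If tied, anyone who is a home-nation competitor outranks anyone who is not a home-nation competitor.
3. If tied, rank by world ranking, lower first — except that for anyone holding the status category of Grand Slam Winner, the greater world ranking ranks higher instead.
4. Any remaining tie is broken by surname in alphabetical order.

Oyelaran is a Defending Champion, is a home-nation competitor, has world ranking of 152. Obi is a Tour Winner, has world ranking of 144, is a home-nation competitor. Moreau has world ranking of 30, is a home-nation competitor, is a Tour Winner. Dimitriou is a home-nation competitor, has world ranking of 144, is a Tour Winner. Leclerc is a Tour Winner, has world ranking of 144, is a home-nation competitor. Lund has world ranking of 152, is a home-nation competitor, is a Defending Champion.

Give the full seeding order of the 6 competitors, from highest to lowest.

Lund, Oyelaran, Moreau, Dimitriou, Leclerc, Obi

By status category: Lund and Oyelaran (Defending Champion); then Moreau, Dimitriou, Leclerc and Obi (Tour Winner).
Lund and Oyelaran are each a home-nation competitor, so the next rule applies.
Lund and Oyelaran both have world ranking 152, so the next rule applies.
Among Lund and Oyelaran, alphabetically by surname: Lund before Oyelaran.
Moreau, Dimitriou, Leclerc and Obi are each a home-nation competitor, so the next rule applies.
Among Moreau, Dimitriou, Leclerc and Obi, by world ranking (lower first): Moreau (30) before Dimitriou, Leclerc and Obi (144).
Among Dimitriou, Leclerc and Obi, alphabetically by surname: Dimitriou before Leclerc before Obi.
Full order: Lund, Oyelaran, Moreau, Dimitriou, Leclerc, Obi.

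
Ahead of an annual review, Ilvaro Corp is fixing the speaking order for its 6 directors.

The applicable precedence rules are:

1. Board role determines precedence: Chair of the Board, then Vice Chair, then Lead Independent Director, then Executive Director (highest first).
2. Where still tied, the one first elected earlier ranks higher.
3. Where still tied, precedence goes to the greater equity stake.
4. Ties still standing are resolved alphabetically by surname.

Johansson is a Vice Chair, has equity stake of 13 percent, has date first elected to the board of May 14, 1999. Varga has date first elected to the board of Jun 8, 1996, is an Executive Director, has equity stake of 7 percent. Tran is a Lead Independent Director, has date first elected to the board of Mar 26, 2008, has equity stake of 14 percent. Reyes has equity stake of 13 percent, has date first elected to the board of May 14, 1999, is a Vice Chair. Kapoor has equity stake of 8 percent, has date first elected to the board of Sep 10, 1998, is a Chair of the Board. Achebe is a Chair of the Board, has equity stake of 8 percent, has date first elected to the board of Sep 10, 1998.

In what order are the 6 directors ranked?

By board role: Achebe and Kapoor (Chair of the Board); then Johansson and Reyes (Vice Chair); then Tran (Lead Independent Director); then Varga (Executive Director).
Achebe and Kapoor both have date first elected to the board Sep 10, 1998, so the next rule applies.
Achebe and Kapoor both have equity stake 8 percent, so the next rule applies.
Among Achebe and Kapoor, alphabetically by surname: Achebe before Kapoor.
Johansson and Reyes both have date first elected to the board May 14, 1999, so the next rule applies.
Johansson and Reyes both have equity stake 13 percent, so the next rule applies.
Among Johansson and Reyes, alphabetically by surname: Johansson before Reyes.
Full order: Achebe, Kapoor, Johansson, Reyes, Tran, Varga.

Achebe, Kapoor, Johansson, Reyes, Tran, Varga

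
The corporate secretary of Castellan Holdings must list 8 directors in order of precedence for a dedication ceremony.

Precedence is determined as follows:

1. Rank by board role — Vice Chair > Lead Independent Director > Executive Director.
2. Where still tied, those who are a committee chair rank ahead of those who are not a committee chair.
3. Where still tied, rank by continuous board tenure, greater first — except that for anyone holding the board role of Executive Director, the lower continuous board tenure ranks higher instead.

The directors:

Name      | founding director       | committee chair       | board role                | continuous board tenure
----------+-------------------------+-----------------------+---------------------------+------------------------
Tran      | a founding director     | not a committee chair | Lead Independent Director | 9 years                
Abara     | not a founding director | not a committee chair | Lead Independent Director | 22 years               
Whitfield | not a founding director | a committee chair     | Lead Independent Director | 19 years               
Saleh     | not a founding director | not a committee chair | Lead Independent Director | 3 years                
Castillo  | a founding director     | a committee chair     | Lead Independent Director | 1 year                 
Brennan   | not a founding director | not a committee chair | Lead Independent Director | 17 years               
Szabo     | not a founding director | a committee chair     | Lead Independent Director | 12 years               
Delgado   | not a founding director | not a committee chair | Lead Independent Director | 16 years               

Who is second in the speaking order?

By board role: Whitfield, Szabo, Castillo, Abara, Brennan, Delgado, Tran and Saleh (Lead Independent Director).
Among Whitfield, Szabo, Castillo, Abara, Brennan, Delgado, Tran and Saleh, a committee chair before not a committee chair: Whitfield, Szabo and Castillo (a committee chair) before Abara, Brennan, Delgado, Tran and Saleh (not a committee chair).
Among Whitfield, Szabo and Castillo, by continuous board tenure (higher first): Whitfield (19 years) before Szabo (12 years) before Castillo (1 year).
Among Abara, Brennan, Delgado, Tran and Saleh, by continuous board tenure (higher first): Abara (22 years) before Brennan (17 years) before Delgado (16 years) before Tran (9 years) before Saleh (3 years).
Order: Whitfield, Szabo, Castillo, Abara, Brennan, Delgado, Tran, Saleh.

Szabo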